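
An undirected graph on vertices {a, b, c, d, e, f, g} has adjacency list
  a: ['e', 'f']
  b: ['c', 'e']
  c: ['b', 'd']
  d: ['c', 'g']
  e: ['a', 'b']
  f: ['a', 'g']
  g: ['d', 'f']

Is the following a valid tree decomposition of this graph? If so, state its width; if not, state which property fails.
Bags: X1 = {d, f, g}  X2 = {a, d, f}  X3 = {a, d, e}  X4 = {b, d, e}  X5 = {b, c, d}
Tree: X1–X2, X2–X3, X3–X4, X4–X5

Yes; width 2.

Every vertex of G appears in some bag (union = {a, b, c, d, e, f, g}); every edge is covered by a bag; and for each vertex v the set of bags containing v is connected in the bag tree. The decomposition is therefore valid. The largest bag has 3 vertices, so the width is 2.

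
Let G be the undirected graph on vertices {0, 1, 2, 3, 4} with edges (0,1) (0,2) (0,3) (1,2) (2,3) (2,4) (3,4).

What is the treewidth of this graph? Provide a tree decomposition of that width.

Treewidth 2.
One optimal decomposition is:
Bags: B1 = {0, 1, 2}  B2 = {0, 2, 3}  B3 = {2, 3, 4}
Tree: B1–B2, B2–B3

Every bag has size at most 3, so the width is 3 − 1 = 2 and tw(G) ≤ 2. For the lower bound, the 3 vertices {0, 1, 2} are pairwise adjacent, and any tree decomposition puts a clique entirely inside one bag — forcing width ≥ 2. The upper and lower bounds meet at 2, so that is the treewidth.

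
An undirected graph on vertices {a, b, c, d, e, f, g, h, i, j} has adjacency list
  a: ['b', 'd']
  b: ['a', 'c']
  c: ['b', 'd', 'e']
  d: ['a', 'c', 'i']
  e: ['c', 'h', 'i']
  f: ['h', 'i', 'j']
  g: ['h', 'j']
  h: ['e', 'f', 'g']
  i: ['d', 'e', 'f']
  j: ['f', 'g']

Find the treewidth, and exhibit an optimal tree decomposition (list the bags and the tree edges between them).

Every bag has size at most 3, so the width is 3 − 1 = 2 and tw(G) ≤ 2. Since b–a–d–c–b is a cycle in G, G is not acyclic. Forests are exactly the graphs of treewidth ≤ 1, so tw(G) ≥ 2. Hence tw(G) = 2 exactly.

Treewidth 2.
One optimal decomposition is:
Bags: B1 = {a, b, c}  B2 = {a, c, d}  B3 = {c, d, e}  B4 = {d, e, i}  B5 = {e, h, i}  B6 = {f, h, i}  B7 = {f, g, h}  B8 = {f, g, j}
Tree: B1–B2, B2–B3, B3–B4, B4–B5, B5–B6, B6–B7, B7–B8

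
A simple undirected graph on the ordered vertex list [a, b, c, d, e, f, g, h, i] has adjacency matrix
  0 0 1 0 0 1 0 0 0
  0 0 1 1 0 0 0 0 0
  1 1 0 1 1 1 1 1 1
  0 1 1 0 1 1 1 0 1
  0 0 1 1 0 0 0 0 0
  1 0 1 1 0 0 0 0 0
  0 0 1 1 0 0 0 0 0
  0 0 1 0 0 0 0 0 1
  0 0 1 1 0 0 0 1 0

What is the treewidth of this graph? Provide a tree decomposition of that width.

Treewidth 2.
One such decomposition:
Bags: B1 = {c, d, f}  B2 = {c, d, i}  B3 = {c, h, i}  B4 = {c, d, g}  B5 = {a, c, f}  B6 = {b, c, d}  B7 = {c, d, e}
Tree: B1–B2, B2–B3, B2–B4, B1–B5, B4–B6, B2–B7

Every bag has size at most 3, so the width is 3 − 1 = 2 and tw(G) ≤ 2. Conversely, {c, d, f} is a clique of size 3, and the vertices of any clique must share a bag in every tree decomposition; so some bag has ≥ 3 vertices and tw(G) ≥ 2. Combining the bounds, tw(G) = 2.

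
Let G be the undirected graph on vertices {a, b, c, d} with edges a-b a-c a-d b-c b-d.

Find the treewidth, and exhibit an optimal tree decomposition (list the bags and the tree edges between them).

Every bag has size at most 3, so the width is 3 − 1 = 2 and tw(G) ≤ 2. On the other hand G contains the 3-clique {a, b, d}. A clique must lie in a single bag of any decomposition, so no decomposition can have width below 2. Therefore the treewidth is 2.

Treewidth 2.
One such decomposition:
Bags: B1 = {a, b, c}  B2 = {a, b, d}
Tree: B1–B2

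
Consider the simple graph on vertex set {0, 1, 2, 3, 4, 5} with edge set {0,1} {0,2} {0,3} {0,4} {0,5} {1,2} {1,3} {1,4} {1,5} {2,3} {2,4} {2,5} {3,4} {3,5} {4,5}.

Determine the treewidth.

A width-5 tree decomposition is:
Bags: B1 = {0, 1, 2, 3, 4, 5}
Tree: (single bag)
With just one bag of size 6, the width is 6 − 1 = 5, so tw(G) ≤ 5. On the other hand G contains the 6-clique {0, 1, 2, 3, 4, 5}. A clique must lie in a single bag of any decomposition, so no decomposition can have width below 5. Therefore the treewidth is 5.

5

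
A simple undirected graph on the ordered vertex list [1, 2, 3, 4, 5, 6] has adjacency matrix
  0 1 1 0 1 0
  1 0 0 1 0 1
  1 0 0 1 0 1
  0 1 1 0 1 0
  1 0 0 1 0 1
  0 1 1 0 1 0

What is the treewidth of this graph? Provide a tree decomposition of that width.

Treewidth 3.
Bags: B1 = {2, 3, 5, 6}  B2 = {2, 3, 4, 5}  B3 = {1, 2, 3, 5}
Tree: B1–B2, B2–B3

Each bag holds 4 vertices, so the decomposition has width 3, which upper-bounds the treewidth. For the lower bound: the 4 vertex sets {3,6}, {2,4}, {5}, {1} are disjoint, each induces a connected subgraph, and every pair is joined by at least one edge of G. Contracting each set to a single vertex therefore yields K_{4} as a minor, and since treewidth is minor-monotone, tw(G) ≥ tw(K_{4}) = 3. The upper and lower bounds meet at 3, so that is the treewidth.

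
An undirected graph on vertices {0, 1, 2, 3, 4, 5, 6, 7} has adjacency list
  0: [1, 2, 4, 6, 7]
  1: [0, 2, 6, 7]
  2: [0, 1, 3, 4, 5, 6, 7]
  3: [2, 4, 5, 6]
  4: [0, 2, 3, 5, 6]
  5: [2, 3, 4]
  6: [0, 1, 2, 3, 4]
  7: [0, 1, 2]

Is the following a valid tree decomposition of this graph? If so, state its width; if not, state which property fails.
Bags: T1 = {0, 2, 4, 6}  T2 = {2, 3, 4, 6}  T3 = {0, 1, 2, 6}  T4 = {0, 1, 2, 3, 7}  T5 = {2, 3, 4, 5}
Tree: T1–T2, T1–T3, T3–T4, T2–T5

A tree decomposition must satisfy three properties: every vertex lies in some bag; for every edge, both endpoints lie together in some bag; and for every vertex, the bags containing it form a connected subtree. Here bags containing vertex 3 are not connected in the tree, so the decomposition is invalid.

No — bags containing vertex 3 are not connected in the tree.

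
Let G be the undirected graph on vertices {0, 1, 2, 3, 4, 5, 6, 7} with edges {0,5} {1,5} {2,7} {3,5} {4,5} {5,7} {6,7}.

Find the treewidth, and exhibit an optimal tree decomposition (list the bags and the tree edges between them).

Treewidth 1.
One optimal decomposition is:
Bags: B1 = {5, 7}  B2 = {1, 5}  B3 = {3, 5}  B4 = {4, 5}  B5 = {6, 7}  B6 = {2, 7}  B7 = {0, 5}
Tree: B1–B2, B1–B3, B3–B4, B1–B5, B5–B6, B3–B7

Each bag holds 2 vertices, so the decomposition has width 1, which upper-bounds the treewidth. G has an edge, so its treewidth is at least 1. Combining the bounds, tw(G) = 1.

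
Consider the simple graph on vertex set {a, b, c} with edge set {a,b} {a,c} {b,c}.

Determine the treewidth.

A width-2 tree decomposition is:
Bags: B1 = {a, b, c}
Tree: (single bag)
A single bag containing all 3 vertices is trivially a valid decomposition of width 2. On the other hand G contains the 3-clique {a, b, c}. A clique must lie in a single bag of any decomposition, so no decomposition can have width below 2. Hence tw(G) = 2 exactly.

2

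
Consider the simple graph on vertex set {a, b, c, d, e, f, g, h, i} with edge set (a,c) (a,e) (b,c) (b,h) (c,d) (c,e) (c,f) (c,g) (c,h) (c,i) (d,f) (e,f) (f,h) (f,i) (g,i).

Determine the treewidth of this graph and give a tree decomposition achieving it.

Treewidth 2.
Bags: B1 = {c, f, h}  B2 = {c, f, i}  B3 = {c, e, f}  B4 = {c, g, i}  B5 = {b, c, h}  B6 = {c, d, f}  B7 = {a, c, e}
Tree: B1–B2, B1–B3, B2–B4, B1–B5, B3–B6, B3–B7

Each bag holds 3 vertices, so the decomposition has width 2, which upper-bounds the treewidth. For the lower bound, the 3 vertices {c, g, i} are pairwise adjacent, and any tree decomposition puts a clique entirely inside one bag — forcing width ≥ 2. Therefore the treewidth is 2.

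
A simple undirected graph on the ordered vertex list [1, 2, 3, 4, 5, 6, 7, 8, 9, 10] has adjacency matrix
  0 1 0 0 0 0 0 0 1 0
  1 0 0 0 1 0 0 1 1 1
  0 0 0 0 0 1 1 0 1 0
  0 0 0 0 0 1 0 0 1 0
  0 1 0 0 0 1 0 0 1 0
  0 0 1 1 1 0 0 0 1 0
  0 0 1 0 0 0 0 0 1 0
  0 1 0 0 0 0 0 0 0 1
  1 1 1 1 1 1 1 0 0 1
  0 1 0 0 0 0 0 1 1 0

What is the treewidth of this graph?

2

A width-2 tree decomposition is:
Bags: B1 = {3, 6, 9}  B2 = {5, 6, 9}  B3 = {2, 5, 9}  B4 = {2, 9, 10}  B5 = {1, 2, 9}  B6 = {4, 6, 9}  B7 = {3, 7, 9}  B8 = {2, 8, 10}
Tree: B1–B2, B2–B3, B3–B4, B3–B5, B1–B6, B1–B7, B4–B8
Each bag holds 3 vertices, so the decomposition has width 2, which upper-bounds the treewidth. Conversely, {2, 8, 10} is a clique of size 3, and the vertices of any clique must share a bag in every tree decomposition; so some bag has ≥ 3 vertices and tw(G) ≥ 2. The upper and lower bounds meet at 2, so that is the treewidth.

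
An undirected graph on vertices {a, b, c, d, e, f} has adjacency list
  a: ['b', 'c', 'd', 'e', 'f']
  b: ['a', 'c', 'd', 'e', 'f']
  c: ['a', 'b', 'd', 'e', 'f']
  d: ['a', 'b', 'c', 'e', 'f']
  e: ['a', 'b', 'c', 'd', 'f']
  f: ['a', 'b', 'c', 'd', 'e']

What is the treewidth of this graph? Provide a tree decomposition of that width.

Treewidth 5.
One such decomposition:
Bags: B1 = {a, b, c, d, e, f}
Tree: (single bag)

A single bag containing all 6 vertices is trivially a valid decomposition of width 5. Conversely, {a, b, c, d, e, f} is a clique of size 6, and the vertices of any clique must share a bag in every tree decomposition; so some bag has ≥ 6 vertices and tw(G) ≥ 5. Therefore the treewidth is 5.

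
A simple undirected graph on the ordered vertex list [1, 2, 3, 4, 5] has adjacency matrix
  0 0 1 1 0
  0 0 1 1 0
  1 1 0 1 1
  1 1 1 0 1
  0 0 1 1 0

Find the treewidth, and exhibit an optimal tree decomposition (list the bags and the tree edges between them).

Every bag has size at most 3, so the width is 3 − 1 = 2 and tw(G) ≤ 2. On the other hand G contains the 3-clique {1, 3, 4}. A clique must lie in a single bag of any decomposition, so no decomposition can have width below 2. Hence tw(G) = 2 exactly.

Treewidth 2.
One such decomposition:
Bags: B1 = {3, 4, 5}  B2 = {1, 3, 4}  B3 = {2, 3, 4}
Tree: B1–B2, B1–B3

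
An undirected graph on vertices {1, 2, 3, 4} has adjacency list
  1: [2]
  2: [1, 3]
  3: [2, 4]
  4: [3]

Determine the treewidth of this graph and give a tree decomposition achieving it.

Treewidth 1.
Bags: B1 = {2, 3}  B2 = {1, 2}  B3 = {3, 4}
Tree: B1–B2, B1–B3

Every bag has size at most 2, so the width is 2 − 1 = 1 and tw(G) ≤ 1. G has an edge, so its treewidth is at least 1. Hence tw(G) = 1 exactly.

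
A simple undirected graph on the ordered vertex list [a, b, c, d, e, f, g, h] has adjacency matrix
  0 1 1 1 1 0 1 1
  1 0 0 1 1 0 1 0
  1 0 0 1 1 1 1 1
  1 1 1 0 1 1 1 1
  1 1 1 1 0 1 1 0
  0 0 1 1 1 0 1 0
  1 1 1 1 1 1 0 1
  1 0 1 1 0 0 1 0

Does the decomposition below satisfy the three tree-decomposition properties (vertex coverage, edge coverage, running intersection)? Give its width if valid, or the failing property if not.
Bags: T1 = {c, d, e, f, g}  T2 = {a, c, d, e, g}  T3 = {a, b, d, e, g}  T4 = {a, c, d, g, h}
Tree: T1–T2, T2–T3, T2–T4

Yes; width 4.

Vertex coverage: the bags together contain {a, b, c, d, e, f, g, h}, the full vertex set. Edge coverage: each edge of G has both endpoints in at least one bag. Running intersection: for every vertex, the bags containing it form a connected subtree. All three properties hold, so this is a valid tree decomposition of width max|bag| − 1 = 4, and hence tw(G) ≤ 4.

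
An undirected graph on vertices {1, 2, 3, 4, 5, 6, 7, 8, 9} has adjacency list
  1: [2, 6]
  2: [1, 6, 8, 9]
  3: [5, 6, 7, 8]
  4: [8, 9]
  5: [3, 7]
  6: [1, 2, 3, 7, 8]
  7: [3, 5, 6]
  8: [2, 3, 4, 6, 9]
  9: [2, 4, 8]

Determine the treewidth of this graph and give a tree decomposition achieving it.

Each bag holds 3 vertices, so the decomposition has width 2, which upper-bounds the treewidth. Conversely, {2, 8, 9} is a clique of size 3, and the vertices of any clique must share a bag in every tree decomposition; so some bag has ≥ 3 vertices and tw(G) ≥ 2. Therefore the treewidth is 2.

Treewidth 2.
One optimal decomposition is:
Bags: B1 = {2, 6, 8}  B2 = {3, 6, 8}  B3 = {3, 6, 7}  B4 = {3, 5, 7}  B5 = {2, 8, 9}  B6 = {1, 2, 6}  B7 = {4, 8, 9}
Tree: B1–B2, B2–B3, B3–B4, B1–B5, B1–B6, B5–B7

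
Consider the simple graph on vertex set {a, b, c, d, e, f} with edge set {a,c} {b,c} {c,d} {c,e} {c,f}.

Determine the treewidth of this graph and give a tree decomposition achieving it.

Every bag has size at most 2, so the width is 2 − 1 = 1 and tw(G) ≤ 1. Since G has at least one edge (e.g. a–c), it is not an edgeless graph, so tw(G) ≥ 1. The upper and lower bounds meet at 1, so that is the treewidth.

Treewidth 1.
Bags: B1 = {a, c}  B2 = {c, d}  B3 = {b, c}  B4 = {c, f}  B5 = {c, e}
Tree: B1–B2, B1–B3, B1–B4, B4–B5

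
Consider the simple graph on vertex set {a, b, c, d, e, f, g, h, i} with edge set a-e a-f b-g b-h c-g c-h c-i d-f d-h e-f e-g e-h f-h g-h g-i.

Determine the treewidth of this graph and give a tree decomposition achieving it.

Treewidth 2.
One optimal decomposition is:
Bags: B1 = {e, f, h}  B2 = {e, g, h}  B3 = {c, g, h}  B4 = {d, f, h}  B5 = {c, g, i}  B6 = {b, g, h}  B7 = {a, e, f}
Tree: B1–B2, B2–B3, B1–B4, B3–B5, B2–B6, B1–B7

Each bag holds 3 vertices, so the decomposition has width 2, which upper-bounds the treewidth. Conversely, {d, f, h} is a clique of size 3, and the vertices of any clique must share a bag in every tree decomposition; so some bag has ≥ 3 vertices and tw(G) ≥ 2. Therefore the treewidth is 2.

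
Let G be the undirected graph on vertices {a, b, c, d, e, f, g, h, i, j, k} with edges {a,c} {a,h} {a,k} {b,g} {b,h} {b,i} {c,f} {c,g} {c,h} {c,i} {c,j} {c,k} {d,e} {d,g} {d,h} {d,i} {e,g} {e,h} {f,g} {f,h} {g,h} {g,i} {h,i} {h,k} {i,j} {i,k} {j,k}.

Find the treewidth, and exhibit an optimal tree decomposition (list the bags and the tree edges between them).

Treewidth 3.
One such decomposition:
Bags: B1 = {c, g, h, i}  B2 = {d, g, h, i}  B3 = {b, g, h, i}  B4 = {c, h, i, k}  B5 = {c, f, g, h}  B6 = {c, i, j, k}  B7 = {d, e, g, h}  B8 = {a, c, h, k}
Tree: B1–B2, B1–B3, B1–B4, B1–B5, B4–B6, B2–B7, B4–B8

Each bag holds 4 vertices, so the decomposition has width 3, which upper-bounds the treewidth. For the lower bound, the 4 vertices {c, i, j, k} are pairwise adjacent, and any tree decomposition puts a clique entirely inside one bag — forcing width ≥ 3. The upper and lower bounds meet at 3, so that is the treewidth.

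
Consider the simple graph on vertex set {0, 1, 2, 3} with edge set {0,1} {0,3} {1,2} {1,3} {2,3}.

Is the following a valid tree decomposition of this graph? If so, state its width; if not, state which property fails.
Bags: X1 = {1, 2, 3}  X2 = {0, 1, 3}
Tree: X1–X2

Every vertex of G appears in some bag (union = {0, 1, 2, 3}); every edge is covered by a bag; and for each vertex v the set of bags containing v is connected in the bag tree. The decomposition is therefore valid. The largest bag has 3 vertices, so the width is 2.

Yes; width 2.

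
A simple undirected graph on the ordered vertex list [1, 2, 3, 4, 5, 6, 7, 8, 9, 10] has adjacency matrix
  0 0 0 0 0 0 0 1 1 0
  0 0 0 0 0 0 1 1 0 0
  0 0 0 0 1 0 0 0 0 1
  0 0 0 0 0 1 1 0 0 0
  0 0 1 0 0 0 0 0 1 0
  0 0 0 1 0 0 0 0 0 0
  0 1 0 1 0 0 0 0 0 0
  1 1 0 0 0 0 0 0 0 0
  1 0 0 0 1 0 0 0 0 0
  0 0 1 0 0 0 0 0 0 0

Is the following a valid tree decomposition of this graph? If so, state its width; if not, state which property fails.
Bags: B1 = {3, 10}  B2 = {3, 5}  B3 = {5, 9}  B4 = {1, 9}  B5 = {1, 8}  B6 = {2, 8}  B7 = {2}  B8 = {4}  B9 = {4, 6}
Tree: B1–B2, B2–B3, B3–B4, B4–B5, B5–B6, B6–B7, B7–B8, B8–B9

No — vertex 7 appears in no bag.

A tree decomposition must satisfy three properties: every vertex lies in some bag; for every edge, both endpoints lie together in some bag; and for every vertex, the bags containing it form a connected subtree. Here vertex 7 appears in no bag, so the decomposition is invalid.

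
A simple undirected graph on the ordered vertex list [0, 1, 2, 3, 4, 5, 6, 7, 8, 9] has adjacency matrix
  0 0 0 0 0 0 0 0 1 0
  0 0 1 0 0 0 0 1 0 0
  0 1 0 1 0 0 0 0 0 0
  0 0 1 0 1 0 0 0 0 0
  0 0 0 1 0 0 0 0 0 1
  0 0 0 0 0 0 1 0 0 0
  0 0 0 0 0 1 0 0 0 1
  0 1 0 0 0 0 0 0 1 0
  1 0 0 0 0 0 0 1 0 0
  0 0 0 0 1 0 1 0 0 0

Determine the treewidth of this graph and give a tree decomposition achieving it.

Treewidth 1.
One optimal decomposition is:
Bags: B1 = {5, 6}  B2 = {6, 9}  B3 = {4, 9}  B4 = {3, 4}  B5 = {2, 3}  B6 = {1, 2}  B7 = {1, 7}  B8 = {7, 8}  B9 = {0, 8}
Tree: B1–B2, B2–B3, B3–B4, B4–B5, B5–B6, B6–B7, B7–B8, B8–B9

Each bag holds 2 vertices, so the decomposition has width 1, which upper-bounds the treewidth. Since G has at least one edge (e.g. 5–6), it is not an edgeless graph, so tw(G) ≥ 1. Combining the bounds, tw(G) = 1.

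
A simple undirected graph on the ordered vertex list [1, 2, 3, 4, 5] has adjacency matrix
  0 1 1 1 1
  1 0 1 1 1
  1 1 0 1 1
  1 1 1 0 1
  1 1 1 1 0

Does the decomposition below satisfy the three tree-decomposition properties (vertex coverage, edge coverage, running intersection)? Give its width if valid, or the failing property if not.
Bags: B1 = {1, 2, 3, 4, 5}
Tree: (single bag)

Yes; width 4.

Checking the three conditions: (i) the bags cover all of {1, 2, 3, 4, 5}; (ii) for each edge, some bag contains both endpoints; (iii) the bags containing any fixed vertex form a subtree. All hold, so the decomposition is valid with width 5 − 1 = 4.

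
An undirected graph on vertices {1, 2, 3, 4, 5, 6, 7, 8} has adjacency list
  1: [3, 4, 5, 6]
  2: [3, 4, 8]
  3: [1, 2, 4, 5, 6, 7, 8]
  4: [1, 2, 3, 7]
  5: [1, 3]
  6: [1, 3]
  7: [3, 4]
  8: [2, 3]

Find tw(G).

A width-2 tree decomposition is:
Bags: B1 = {2, 3, 4}  B2 = {1, 3, 4}  B3 = {2, 3, 8}  B4 = {1, 3, 5}  B5 = {1, 3, 6}  B6 = {3, 4, 7}
Tree: B1–B2, B1–B3, B2–B4, B2–B5, B2–B6
Every bag has size at most 3, so the width is 3 − 1 = 2 and tw(G) ≤ 2. Conversely, {2, 3, 8} is a clique of size 3, and the vertices of any clique must share a bag in every tree decomposition; so some bag has ≥ 3 vertices and tw(G) ≥ 2. Hence tw(G) = 2 exactly.

2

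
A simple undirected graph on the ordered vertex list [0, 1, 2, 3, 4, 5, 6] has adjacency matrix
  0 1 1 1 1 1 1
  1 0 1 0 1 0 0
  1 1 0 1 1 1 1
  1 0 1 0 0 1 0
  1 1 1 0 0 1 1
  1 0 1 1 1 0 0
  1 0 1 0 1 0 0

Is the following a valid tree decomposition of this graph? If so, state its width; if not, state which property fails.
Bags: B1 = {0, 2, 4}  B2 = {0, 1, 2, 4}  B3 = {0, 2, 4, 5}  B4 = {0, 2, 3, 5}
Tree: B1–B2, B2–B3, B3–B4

A tree decomposition must satisfy three properties: every vertex lies in some bag; for every edge, both endpoints lie together in some bag; and for every vertex, the bags containing it form a connected subtree. Here vertex 6 appears in no bag, so the decomposition is invalid.

No — vertex 6 appears in no bag.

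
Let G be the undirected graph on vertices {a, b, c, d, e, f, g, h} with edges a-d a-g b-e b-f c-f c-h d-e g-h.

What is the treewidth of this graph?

2

A width-2 tree decomposition is:
Bags: B1 = {b, d, e}  B2 = {a, b, d}  B3 = {a, b, g}  B4 = {b, g, h}  B5 = {b, c, h}  B6 = {b, c, f}
Tree: B1–B2, B2–B3, B3–B4, B4–B5, B5–B6
The largest bag has 3 vertices, giving width 2; this decomposition certifies tw(G) ≤ 2. Since b–e–d–a–g–h–c–f–b is a cycle in G, G is not acyclic. Forests are exactly the graphs of treewidth ≤ 1, so tw(G) ≥ 2. The upper and lower bounds meet at 2, so that is the treewidth.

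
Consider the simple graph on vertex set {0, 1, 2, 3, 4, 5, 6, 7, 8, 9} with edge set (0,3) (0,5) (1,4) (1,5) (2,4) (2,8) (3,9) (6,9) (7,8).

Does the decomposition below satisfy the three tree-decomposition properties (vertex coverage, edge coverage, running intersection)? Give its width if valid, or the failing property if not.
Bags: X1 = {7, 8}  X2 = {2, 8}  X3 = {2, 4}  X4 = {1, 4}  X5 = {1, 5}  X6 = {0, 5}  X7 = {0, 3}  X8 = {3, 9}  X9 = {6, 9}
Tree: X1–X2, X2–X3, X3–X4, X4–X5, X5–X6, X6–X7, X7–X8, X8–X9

Yes; width 1.

Checking the three conditions: (i) the bags cover all of {0, 1, 2, 3, 4, 5, 6, 7, 8, 9}; (ii) for each edge, some bag contains both endpoints; (iii) the bags containing any fixed vertex form a subtree. All hold, so the decomposition is valid with width 2 − 1 = 1.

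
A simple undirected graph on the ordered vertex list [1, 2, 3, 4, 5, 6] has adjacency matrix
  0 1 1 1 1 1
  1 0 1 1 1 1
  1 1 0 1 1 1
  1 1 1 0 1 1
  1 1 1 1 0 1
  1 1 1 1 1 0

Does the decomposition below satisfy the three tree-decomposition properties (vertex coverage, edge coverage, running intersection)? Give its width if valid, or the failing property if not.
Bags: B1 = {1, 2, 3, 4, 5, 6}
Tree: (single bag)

Yes; width 5.

Checking the three conditions: (i) the bags cover all of {1, 2, 3, 4, 5, 6}; (ii) for each edge, some bag contains both endpoints; (iii) the bags containing any fixed vertex form a subtree. All hold, so the decomposition is valid with width 6 − 1 = 5.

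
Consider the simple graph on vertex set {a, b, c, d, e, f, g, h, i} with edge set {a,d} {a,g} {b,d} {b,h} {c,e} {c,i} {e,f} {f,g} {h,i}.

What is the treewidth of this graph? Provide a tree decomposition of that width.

Treewidth 2.
Bags: B1 = {c, h, i}  B2 = {b, c, h}  B3 = {b, c, d}  B4 = {a, c, d}  B5 = {a, c, g}  B6 = {c, f, g}  B7 = {c, e, f}
Tree: B1–B2, B2–B3, B3–B4, B4–B5, B5–B6, B6–B7

The largest bag has 3 vertices, giving width 2; this decomposition certifies tw(G) ≤ 2. Since c–i–h–b–d–a–g–f–e–c is a cycle in G, G is not acyclic. Forests are exactly the graphs of treewidth ≤ 1, so tw(G) ≥ 2. The upper and lower bounds meet at 2, so that is the treewidth.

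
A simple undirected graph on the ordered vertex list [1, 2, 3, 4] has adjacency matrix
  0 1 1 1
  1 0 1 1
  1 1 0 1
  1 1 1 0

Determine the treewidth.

3

A width-3 tree decomposition is:
Bags: B1 = {1, 2, 3, 4}
Tree: (single bag)
With just one bag of size 4, the width is 4 − 1 = 3, so tw(G) ≤ 3. For the lower bound, the 4 vertices {1, 2, 3, 4} are pairwise adjacent, and any tree decomposition puts a clique entirely inside one bag — forcing width ≥ 3. Combining the bounds, tw(G) = 3.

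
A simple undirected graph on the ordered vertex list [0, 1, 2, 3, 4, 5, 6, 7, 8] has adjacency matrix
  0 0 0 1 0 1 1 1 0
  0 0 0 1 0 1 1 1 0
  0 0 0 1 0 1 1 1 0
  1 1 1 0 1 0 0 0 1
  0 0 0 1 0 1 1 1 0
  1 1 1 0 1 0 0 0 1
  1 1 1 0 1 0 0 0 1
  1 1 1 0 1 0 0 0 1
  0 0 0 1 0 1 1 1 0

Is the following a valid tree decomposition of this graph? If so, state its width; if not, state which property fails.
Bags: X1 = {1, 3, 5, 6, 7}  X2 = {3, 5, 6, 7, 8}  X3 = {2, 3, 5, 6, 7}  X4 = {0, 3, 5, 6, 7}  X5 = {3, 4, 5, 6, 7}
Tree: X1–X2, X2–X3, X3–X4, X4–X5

Every vertex of G appears in some bag (union = {0, 1, 2, 3, 4, 5, 6, 7, 8}); every edge is covered by a bag; and for each vertex v the set of bags containing v is connected in the bag tree. The decomposition is therefore valid. The largest bag has 5 vertices, so the width is 4.

Yes; width 4.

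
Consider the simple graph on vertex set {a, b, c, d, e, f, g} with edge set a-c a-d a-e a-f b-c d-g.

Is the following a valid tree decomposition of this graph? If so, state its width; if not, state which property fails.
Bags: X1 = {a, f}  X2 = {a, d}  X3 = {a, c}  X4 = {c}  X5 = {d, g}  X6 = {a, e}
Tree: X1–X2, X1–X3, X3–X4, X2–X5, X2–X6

A tree decomposition must satisfy three properties: every vertex lies in some bag; for every edge, both endpoints lie together in some bag; and for every vertex, the bags containing it form a connected subtree. Here vertex b appears in no bag, so the decomposition is invalid.

No — vertex b appears in no bag.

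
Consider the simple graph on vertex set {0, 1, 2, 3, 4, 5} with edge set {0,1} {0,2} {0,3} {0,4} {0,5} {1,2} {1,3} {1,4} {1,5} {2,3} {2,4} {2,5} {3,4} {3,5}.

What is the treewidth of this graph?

4

A width-4 tree decomposition is:
Bags: B1 = {0, 1, 2, 3, 4}  B2 = {0, 1, 2, 3, 5}
Tree: B1–B2
Every bag has size at most 5, so the width is 5 − 1 = 4 and tw(G) ≤ 4. On the other hand G contains the 5-clique {0, 1, 2, 3, 4}. A clique must lie in a single bag of any decomposition, so no decomposition can have width below 4. Therefore the treewidth is 4.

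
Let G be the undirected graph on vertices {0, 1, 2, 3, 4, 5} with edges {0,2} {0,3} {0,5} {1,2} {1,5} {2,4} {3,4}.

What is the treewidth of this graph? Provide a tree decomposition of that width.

The largest bag has 3 vertices, giving width 2; this decomposition certifies tw(G) ≤ 2. Since 1–5–0–2–1 is a cycle in G, G is not acyclic. Forests are exactly the graphs of treewidth ≤ 1, so tw(G) ≥ 2. Therefore the treewidth is 2.

Treewidth 2.
Bags: B1 = {1, 2, 5}  B2 = {0, 2, 5}  B3 = {0, 2, 4}  B4 = {0, 3, 4}
Tree: B1–B2, B2–B3, B3–B4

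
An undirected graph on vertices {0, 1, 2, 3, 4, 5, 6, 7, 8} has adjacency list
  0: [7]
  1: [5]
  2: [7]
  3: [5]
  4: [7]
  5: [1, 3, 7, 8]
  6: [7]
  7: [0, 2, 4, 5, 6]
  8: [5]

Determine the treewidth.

A width-1 tree decomposition is:
Bags: B1 = {5, 7}  B2 = {5, 8}  B3 = {4, 7}  B4 = {3, 5}  B5 = {6, 7}  B6 = {2, 7}  B7 = {1, 5}  B8 = {0, 7}
Tree: B1–B2, B1–B3, B2–B4, B1–B5, B1–B6, B4–B7, B1–B8
The largest bag has 2 vertices, giving width 1; this decomposition certifies tw(G) ≤ 1. Since G has at least one edge (e.g. 5–7), it is not an edgeless graph, so tw(G) ≥ 1. Hence tw(G) = 1 exactly.

1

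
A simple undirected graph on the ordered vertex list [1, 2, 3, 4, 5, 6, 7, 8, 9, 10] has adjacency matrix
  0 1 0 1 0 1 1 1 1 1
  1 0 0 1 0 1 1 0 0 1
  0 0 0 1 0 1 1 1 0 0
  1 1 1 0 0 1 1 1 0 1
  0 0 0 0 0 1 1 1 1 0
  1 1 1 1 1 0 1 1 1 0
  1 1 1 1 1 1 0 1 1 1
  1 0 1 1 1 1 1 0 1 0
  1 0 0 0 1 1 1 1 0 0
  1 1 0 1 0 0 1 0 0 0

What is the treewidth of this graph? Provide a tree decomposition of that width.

The largest bag has 5 vertices, giving width 4; this decomposition certifies tw(G) ≤ 4. Conversely, {1, 2, 4, 7, 10} is a clique of size 5, and the vertices of any clique must share a bag in every tree decomposition; so some bag has ≥ 5 vertices and tw(G) ≥ 4. Hence tw(G) = 4 exactly.

Treewidth 4.
Bags: B1 = {1, 6, 7, 8, 9}  B2 = {1, 4, 6, 7, 8}  B3 = {5, 6, 7, 8, 9}  B4 = {1, 2, 4, 6, 7}  B5 = {1, 2, 4, 7, 10}  B6 = {3, 4, 6, 7, 8}
Tree: B1–B2, B1–B3, B2–B4, B4–B5, B2–B6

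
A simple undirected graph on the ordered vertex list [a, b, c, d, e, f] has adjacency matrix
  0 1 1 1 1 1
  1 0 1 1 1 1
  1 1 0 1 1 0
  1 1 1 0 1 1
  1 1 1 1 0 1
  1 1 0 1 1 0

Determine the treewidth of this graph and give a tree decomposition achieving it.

Treewidth 4.
One optimal decomposition is:
Bags: B1 = {a, b, d, e, f}  B2 = {a, b, c, d, e}
Tree: B1–B2

The largest bag has 5 vertices, giving width 4; this decomposition certifies tw(G) ≤ 4. Conversely, {a, b, c, d, e} is a clique of size 5, and the vertices of any clique must share a bag in every tree decomposition; so some bag has ≥ 5 vertices and tw(G) ≥ 4. Therefore the treewidth is 4.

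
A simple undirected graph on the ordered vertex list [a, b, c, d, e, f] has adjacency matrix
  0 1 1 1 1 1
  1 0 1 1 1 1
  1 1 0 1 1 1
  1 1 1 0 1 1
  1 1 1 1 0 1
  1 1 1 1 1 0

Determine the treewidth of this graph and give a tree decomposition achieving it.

Treewidth 5.
One such decomposition:
Bags: B1 = {a, b, c, d, e, f}
Tree: (single bag)

With just one bag of size 6, the width is 6 − 1 = 5, so tw(G) ≤ 5. For the lower bound, the 6 vertices {a, b, c, d, e, f} are pairwise adjacent, and any tree decomposition puts a clique entirely inside one bag — forcing width ≥ 5. Combining the bounds, tw(G) = 5.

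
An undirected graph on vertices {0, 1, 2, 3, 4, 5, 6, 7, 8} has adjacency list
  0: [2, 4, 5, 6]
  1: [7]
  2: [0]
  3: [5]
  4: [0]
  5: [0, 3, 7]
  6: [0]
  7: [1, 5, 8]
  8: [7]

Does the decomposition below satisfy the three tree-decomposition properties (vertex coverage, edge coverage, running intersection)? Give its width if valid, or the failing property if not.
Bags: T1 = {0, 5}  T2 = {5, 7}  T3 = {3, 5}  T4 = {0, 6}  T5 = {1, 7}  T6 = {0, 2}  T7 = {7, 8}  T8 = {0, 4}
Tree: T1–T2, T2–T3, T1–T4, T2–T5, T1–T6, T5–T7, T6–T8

Vertex coverage: the bags together contain {0, 1, 2, 3, 4, 5, 6, 7, 8}, the full vertex set. Edge coverage: each edge of G has both endpoints in at least one bag. Running intersection: for every vertex, the bags containing it form a connected subtree. All three properties hold, so this is a valid tree decomposition of width max|bag| − 1 = 1, and hence tw(G) ≤ 1.

Yes; width 1.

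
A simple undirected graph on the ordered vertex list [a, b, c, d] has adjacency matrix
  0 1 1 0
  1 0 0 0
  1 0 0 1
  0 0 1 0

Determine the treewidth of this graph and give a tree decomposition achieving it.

The largest bag has 2 vertices, giving width 1; this decomposition certifies tw(G) ≤ 1. G has an edge, so its treewidth is at least 1. Combining the bounds, tw(G) = 1.

Treewidth 1.
One optimal decomposition is:
Bags: B1 = {a, b}  B2 = {a, c}  B3 = {c, d}
Tree: B1–B2, B2–B3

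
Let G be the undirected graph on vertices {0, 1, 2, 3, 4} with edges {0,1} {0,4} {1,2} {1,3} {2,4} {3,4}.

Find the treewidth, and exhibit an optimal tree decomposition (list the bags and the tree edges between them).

Each bag holds 3 vertices, so the decomposition has width 2, which upper-bounds the treewidth. For the lower bound, G contains the cycle 3–1–0–4–3, so G is not a forest; only forests have treewidth ≤ 1, hence tw(G) ≥ 2. Combining the bounds, tw(G) = 2.

Treewidth 2.
Bags: B1 = {1, 3, 4}  B2 = {0, 1, 4}  B3 = {1, 2, 4}
Tree: B1–B2, B2–B3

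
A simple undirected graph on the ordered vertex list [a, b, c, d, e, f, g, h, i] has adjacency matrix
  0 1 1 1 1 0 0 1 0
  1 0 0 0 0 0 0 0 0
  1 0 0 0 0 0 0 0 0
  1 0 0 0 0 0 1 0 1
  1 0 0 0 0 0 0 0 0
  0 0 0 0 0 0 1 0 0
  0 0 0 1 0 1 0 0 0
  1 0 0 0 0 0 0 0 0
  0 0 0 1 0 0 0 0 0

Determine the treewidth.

A width-1 tree decomposition is:
Bags: B1 = {a, d}  B2 = {a, c}  B3 = {d, g}  B4 = {a, b}  B5 = {a, e}  B6 = {f, g}  B7 = {d, i}  B8 = {a, h}
Tree: B1–B2, B1–B3, B1–B4, B1–B5, B3–B6, B1–B7, B2–B8
The largest bag has 2 vertices, giving width 1; this decomposition certifies tw(G) ≤ 1. Any graph with an edge has treewidth ≥ 1, and G has the edge d–a. Therefore the treewidth is 1.

1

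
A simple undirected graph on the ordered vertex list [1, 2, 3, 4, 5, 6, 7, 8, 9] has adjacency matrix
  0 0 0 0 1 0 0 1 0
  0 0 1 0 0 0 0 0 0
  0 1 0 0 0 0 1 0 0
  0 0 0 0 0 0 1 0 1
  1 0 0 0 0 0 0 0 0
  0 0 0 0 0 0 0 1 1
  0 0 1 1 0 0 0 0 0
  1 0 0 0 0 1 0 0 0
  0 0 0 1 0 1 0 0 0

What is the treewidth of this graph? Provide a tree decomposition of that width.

Every bag has size at most 2, so the width is 2 − 1 = 1 and tw(G) ≤ 1. Since G has at least one edge (e.g. 2–3), it is not an edgeless graph, so tw(G) ≥ 1. Hence tw(G) = 1 exactly.

Treewidth 1.
One such decomposition:
Bags: B1 = {2, 3}  B2 = {3, 7}  B3 = {4, 7}  B4 = {4, 9}  B5 = {6, 9}  B6 = {6, 8}  B7 = {1, 8}  B8 = {1, 5}
Tree: B1–B2, B2–B3, B3–B4, B4–B5, B5–B6, B6–B7, B7–B8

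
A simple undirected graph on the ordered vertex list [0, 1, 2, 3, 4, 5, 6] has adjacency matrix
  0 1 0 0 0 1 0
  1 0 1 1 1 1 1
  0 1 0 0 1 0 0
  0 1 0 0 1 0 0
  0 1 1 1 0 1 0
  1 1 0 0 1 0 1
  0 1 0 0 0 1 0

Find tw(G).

A width-2 tree decomposition is:
Bags: B1 = {1, 4, 5}  B2 = {1, 2, 4}  B3 = {0, 1, 5}  B4 = {1, 5, 6}  B5 = {1, 3, 4}
Tree: B1–B2, B1–B3, B1–B4, B2–B5
Each bag holds 3 vertices, so the decomposition has width 2, which upper-bounds the treewidth. For the lower bound, the 3 vertices {0, 1, 5} are pairwise adjacent, and any tree decomposition puts a clique entirely inside one bag — forcing width ≥ 2. Hence tw(G) = 2 exactly.

2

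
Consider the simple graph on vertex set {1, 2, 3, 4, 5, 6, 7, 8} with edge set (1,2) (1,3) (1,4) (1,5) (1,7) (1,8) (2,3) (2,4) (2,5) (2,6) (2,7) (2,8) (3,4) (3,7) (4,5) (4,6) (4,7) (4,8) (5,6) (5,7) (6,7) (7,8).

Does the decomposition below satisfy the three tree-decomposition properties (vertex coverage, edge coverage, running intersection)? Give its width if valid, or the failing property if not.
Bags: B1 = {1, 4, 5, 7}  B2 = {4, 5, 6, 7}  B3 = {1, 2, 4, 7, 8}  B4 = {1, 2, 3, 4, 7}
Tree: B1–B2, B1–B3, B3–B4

A tree decomposition must satisfy three properties: every vertex lies in some bag; for every edge, both endpoints lie together in some bag; and for every vertex, the bags containing it form a connected subtree. Here edge (2,5) lies in no bag, so the decomposition is invalid.

No — edge (2,5) lies in no bag.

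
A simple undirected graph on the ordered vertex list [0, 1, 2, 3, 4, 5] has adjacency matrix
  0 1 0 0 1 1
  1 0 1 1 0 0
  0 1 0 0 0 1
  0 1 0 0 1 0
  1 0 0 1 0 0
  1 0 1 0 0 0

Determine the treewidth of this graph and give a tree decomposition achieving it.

Each bag holds 3 vertices, so the decomposition has width 2, which upper-bounds the treewidth. For the lower bound, G contains the cycle 2–5–0–1–2, so G is not a forest; only forests have treewidth ≤ 1, hence tw(G) ≥ 2. Combining the bounds, tw(G) = 2.

Treewidth 2.
Bags: B1 = {1, 2, 5}  B2 = {0, 1, 5}  B3 = {0, 1, 3}  B4 = {0, 3, 4}
Tree: B1–B2, B2–B3, B3–B4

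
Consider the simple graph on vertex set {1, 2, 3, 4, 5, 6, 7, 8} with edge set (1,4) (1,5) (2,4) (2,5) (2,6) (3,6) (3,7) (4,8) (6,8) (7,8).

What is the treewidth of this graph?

2

A width-2 tree decomposition is:
Bags: B1 = {3, 6, 7}  B2 = {6, 7, 8}  B3 = {2, 6, 8}  B4 = {2, 4, 8}  B5 = {2, 4, 5}  B6 = {1, 4, 5}
Tree: B1–B2, B2–B3, B3–B4, B4–B5, B5–B6
Every bag has size at most 3, so the width is 3 − 1 = 2 and tw(G) ≤ 2. The edges 3–7–8–6–3 form a cycle, so G is not a tree and its treewidth is at least 2. Therefore the treewidth is 2.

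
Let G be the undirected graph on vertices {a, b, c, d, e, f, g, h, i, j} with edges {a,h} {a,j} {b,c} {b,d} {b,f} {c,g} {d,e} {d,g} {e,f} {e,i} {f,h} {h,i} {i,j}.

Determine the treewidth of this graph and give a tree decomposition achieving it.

Treewidth 2.
One such decomposition:
Bags: B1 = {a, h, j}  B2 = {h, i, j}  B3 = {f, h, i}  B4 = {e, f, i}  B5 = {b, e, f}  B6 = {b, d, e}  B7 = {b, c, d}  B8 = {c, d, g}
Tree: B1–B2, B2–B3, B3–B4, B4–B5, B5–B6, B6–B7, B7–B8

The largest bag has 3 vertices, giving width 2; this decomposition certifies tw(G) ≤ 2. For the lower bound, G contains the cycle a–j–i–h–a, so G is not a forest; only forests have treewidth ≤ 1, hence tw(G) ≥ 2. Combining the bounds, tw(G) = 2.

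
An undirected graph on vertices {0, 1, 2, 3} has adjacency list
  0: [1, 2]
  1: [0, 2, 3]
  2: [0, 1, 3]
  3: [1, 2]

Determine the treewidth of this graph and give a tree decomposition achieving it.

Every bag has size at most 3, so the width is 3 − 1 = 2 and tw(G) ≤ 2. Conversely, {0, 1, 2} is a clique of size 3, and the vertices of any clique must share a bag in every tree decomposition; so some bag has ≥ 3 vertices and tw(G) ≥ 2. The upper and lower bounds meet at 2, so that is the treewidth.

Treewidth 2.
Bags: B1 = {1, 2, 3}  B2 = {0, 1, 2}
Tree: B1–B2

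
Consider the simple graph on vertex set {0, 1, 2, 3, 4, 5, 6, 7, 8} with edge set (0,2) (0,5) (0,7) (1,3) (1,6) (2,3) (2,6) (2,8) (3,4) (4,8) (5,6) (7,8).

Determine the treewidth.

3

A width-3 tree decomposition is:
Bags: B1 = {0, 5, 6, 7}  B2 = {0, 2, 6, 7}  B3 = {2, 6, 7, 8}  B4 = {1, 2, 6, 8}  B5 = {1, 2, 3, 8}  B6 = {1, 3, 4, 8}
Tree: B1–B2, B2–B3, B3–B4, B4–B5, B5–B6
Every bag has size at most 4, so the width is 4 − 1 = 3 and tw(G) ≤ 3. For the lower bound: the 4 vertex sets {0,5,7}, {6}, {2}, {1,3,4,8} are disjoint, each induces a connected subgraph, and every pair is joined by at least one edge of G. Contracting each set to a single vertex therefore yields K_{4} as a minor, and since treewidth is minor-monotone, tw(G) ≥ tw(K_{4}) = 3. Combining the bounds, tw(G) = 3.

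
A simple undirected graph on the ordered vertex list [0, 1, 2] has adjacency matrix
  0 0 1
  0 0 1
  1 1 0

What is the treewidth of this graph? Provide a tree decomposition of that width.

The largest bag has 2 vertices, giving width 1; this decomposition certifies tw(G) ≤ 1. Any graph with an edge has treewidth ≥ 1, and G has the edge 1–2. Hence tw(G) = 1 exactly.

Treewidth 1.
One such decomposition:
Bags: B1 = {1, 2}  B2 = {0, 2}
Tree: B1–B2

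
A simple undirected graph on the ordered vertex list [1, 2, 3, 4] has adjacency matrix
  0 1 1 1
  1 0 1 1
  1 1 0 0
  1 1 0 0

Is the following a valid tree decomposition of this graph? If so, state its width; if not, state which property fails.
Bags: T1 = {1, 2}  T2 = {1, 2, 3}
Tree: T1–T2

No — vertex 4 appears in no bag.

A tree decomposition must satisfy three properties: every vertex lies in some bag; for every edge, both endpoints lie together in some bag; and for every vertex, the bags containing it form a connected subtree. Here vertex 4 appears in no bag, so the decomposition is invalid.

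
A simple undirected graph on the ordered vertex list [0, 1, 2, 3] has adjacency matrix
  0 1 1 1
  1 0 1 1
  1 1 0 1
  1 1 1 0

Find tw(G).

3

A width-3 tree decomposition is:
Bags: B1 = {0, 1, 2, 3}
Tree: (single bag)
A single bag containing all 4 vertices is trivially a valid decomposition of width 3. For the lower bound, the 4 vertices {0, 1, 2, 3} are pairwise adjacent, and any tree decomposition puts a clique entirely inside one bag — forcing width ≥ 3. Hence tw(G) = 3 exactly.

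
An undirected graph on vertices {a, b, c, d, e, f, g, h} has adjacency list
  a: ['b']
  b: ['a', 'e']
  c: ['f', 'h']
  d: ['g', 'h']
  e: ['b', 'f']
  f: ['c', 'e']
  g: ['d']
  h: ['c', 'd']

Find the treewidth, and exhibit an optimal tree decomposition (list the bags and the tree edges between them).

Treewidth 1.
One optimal decomposition is:
Bags: B1 = {a, b}  B2 = {b, e}  B3 = {e, f}  B4 = {c, f}  B5 = {c, h}  B6 = {d, h}  B7 = {d, g}
Tree: B1–B2, B2–B3, B3–B4, B4–B5, B5–B6, B6–B7

The largest bag has 2 vertices, giving width 1; this decomposition certifies tw(G) ≤ 1. Since G has at least one edge (e.g. a–b), it is not an edgeless graph, so tw(G) ≥ 1. Therefore the treewidth is 1.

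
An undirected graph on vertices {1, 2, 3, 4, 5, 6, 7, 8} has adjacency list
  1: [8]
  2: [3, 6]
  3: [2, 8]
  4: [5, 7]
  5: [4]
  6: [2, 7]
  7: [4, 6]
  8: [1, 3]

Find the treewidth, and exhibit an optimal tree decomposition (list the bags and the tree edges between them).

Treewidth 1.
One optimal decomposition is:
Bags: B1 = {4, 5}  B2 = {4, 7}  B3 = {6, 7}  B4 = {2, 6}  B5 = {2, 3}  B6 = {3, 8}  B7 = {1, 8}
Tree: B1–B2, B2–B3, B3–B4, B4–B5, B5–B6, B6–B7

Each bag holds 2 vertices, so the decomposition has width 1, which upper-bounds the treewidth. Any graph with an edge has treewidth ≥ 1, and G has the edge 5–4. Combining the bounds, tw(G) = 1.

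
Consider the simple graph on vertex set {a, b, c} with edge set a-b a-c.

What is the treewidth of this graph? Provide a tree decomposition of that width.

Treewidth 1.
One such decomposition:
Bags: B1 = {a, c}  B2 = {a, b}
Tree: B1–B2

Every bag has size at most 2, so the width is 2 − 1 = 1 and tw(G) ≤ 1. Any graph with an edge has treewidth ≥ 1, and G has the edge a–c. Combining the bounds, tw(G) = 1.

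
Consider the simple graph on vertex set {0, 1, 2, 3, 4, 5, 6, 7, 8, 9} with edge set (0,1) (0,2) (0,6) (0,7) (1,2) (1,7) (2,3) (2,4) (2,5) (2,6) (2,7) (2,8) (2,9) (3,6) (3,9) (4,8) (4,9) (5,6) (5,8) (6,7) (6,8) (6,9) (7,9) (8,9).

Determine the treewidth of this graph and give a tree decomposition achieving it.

Treewidth 3.
One optimal decomposition is:
Bags: B1 = {2, 6, 8, 9}  B2 = {2, 6, 7, 9}  B3 = {0, 2, 6, 7}  B4 = {2, 5, 6, 8}  B5 = {2, 3, 6, 9}  B6 = {0, 1, 2, 7}  B7 = {2, 4, 8, 9}
Tree: B1–B2, B2–B3, B1–B4, B2–B5, B3–B6, B1–B7

Each bag holds 4 vertices, so the decomposition has width 3, which upper-bounds the treewidth. Conversely, {0, 1, 2, 7} is a clique of size 4, and the vertices of any clique must share a bag in every tree decomposition; so some bag has ≥ 4 vertices and tw(G) ≥ 3. Combining the bounds, tw(G) = 3.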